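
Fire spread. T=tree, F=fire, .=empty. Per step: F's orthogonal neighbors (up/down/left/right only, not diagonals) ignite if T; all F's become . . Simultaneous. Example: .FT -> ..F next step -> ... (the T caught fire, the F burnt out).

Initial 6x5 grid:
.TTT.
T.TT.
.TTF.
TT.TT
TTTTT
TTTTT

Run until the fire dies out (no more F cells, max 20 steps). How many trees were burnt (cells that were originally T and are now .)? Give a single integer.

Answer: 21

Derivation:
Step 1: +3 fires, +1 burnt (F count now 3)
Step 2: +5 fires, +3 burnt (F count now 5)
Step 3: +5 fires, +5 burnt (F count now 5)
Step 4: +5 fires, +5 burnt (F count now 5)
Step 5: +2 fires, +5 burnt (F count now 2)
Step 6: +1 fires, +2 burnt (F count now 1)
Step 7: +0 fires, +1 burnt (F count now 0)
Fire out after step 7
Initially T: 22, now '.': 29
Total burnt (originally-T cells now '.'): 21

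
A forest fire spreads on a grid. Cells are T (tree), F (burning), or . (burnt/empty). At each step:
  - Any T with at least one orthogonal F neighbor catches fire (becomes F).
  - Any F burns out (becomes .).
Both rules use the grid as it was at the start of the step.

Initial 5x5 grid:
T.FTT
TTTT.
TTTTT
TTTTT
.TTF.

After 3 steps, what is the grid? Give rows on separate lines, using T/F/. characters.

Step 1: 4 trees catch fire, 2 burn out
  T..FT
  TTFT.
  TTTTT
  TTTFT
  .TF..
Step 2: 8 trees catch fire, 4 burn out
  T...F
  TF.F.
  TTFFT
  TTF.F
  .F...
Step 3: 4 trees catch fire, 8 burn out
  T....
  F....
  TF..F
  TF...
  .....

T....
F....
TF..F
TF...
.....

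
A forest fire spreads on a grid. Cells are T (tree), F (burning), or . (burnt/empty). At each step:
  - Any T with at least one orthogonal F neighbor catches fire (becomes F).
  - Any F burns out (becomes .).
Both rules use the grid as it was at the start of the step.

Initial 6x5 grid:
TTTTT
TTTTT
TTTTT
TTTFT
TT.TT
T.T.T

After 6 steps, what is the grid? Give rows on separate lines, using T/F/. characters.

Step 1: 4 trees catch fire, 1 burn out
  TTTTT
  TTTTT
  TTTFT
  TTF.F
  TT.FT
  T.T.T
Step 2: 5 trees catch fire, 4 burn out
  TTTTT
  TTTFT
  TTF.F
  TF...
  TT..F
  T.T.T
Step 3: 7 trees catch fire, 5 burn out
  TTTFT
  TTF.F
  TF...
  F....
  TF...
  T.T.F
Step 4: 5 trees catch fire, 7 burn out
  TTF.F
  TF...
  F....
  .....
  F....
  T.T..
Step 5: 3 trees catch fire, 5 burn out
  TF...
  F....
  .....
  .....
  .....
  F.T..
Step 6: 1 trees catch fire, 3 burn out
  F....
  .....
  .....
  .....
  .....
  ..T..

F....
.....
.....
.....
.....
..T..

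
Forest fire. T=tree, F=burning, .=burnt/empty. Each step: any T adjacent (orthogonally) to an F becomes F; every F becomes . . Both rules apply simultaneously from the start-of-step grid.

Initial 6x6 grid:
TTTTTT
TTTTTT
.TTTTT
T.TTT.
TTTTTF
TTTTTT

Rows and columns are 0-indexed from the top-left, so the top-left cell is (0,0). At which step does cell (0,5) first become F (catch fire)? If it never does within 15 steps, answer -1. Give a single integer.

Step 1: cell (0,5)='T' (+2 fires, +1 burnt)
Step 2: cell (0,5)='T' (+3 fires, +2 burnt)
Step 3: cell (0,5)='T' (+4 fires, +3 burnt)
Step 4: cell (0,5)='T' (+6 fires, +4 burnt)
Step 5: cell (0,5)='T' (+6 fires, +6 burnt)
Step 6: cell (0,5)='F' (+6 fires, +6 burnt)
  -> target ignites at step 6
Step 7: cell (0,5)='.' (+2 fires, +6 burnt)
Step 8: cell (0,5)='.' (+2 fires, +2 burnt)
Step 9: cell (0,5)='.' (+1 fires, +2 burnt)
Step 10: cell (0,5)='.' (+0 fires, +1 burnt)
  fire out at step 10

6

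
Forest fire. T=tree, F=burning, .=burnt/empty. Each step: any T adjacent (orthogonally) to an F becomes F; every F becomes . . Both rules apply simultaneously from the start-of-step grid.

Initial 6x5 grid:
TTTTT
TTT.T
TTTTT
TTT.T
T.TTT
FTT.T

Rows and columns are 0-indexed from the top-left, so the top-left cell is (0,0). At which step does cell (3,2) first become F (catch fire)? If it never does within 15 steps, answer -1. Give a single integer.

Step 1: cell (3,2)='T' (+2 fires, +1 burnt)
Step 2: cell (3,2)='T' (+2 fires, +2 burnt)
Step 3: cell (3,2)='T' (+3 fires, +2 burnt)
Step 4: cell (3,2)='F' (+4 fires, +3 burnt)
  -> target ignites at step 4
Step 5: cell (3,2)='.' (+4 fires, +4 burnt)
Step 6: cell (3,2)='.' (+5 fires, +4 burnt)
Step 7: cell (3,2)='.' (+2 fires, +5 burnt)
Step 8: cell (3,2)='.' (+2 fires, +2 burnt)
Step 9: cell (3,2)='.' (+1 fires, +2 burnt)
Step 10: cell (3,2)='.' (+0 fires, +1 burnt)
  fire out at step 10

4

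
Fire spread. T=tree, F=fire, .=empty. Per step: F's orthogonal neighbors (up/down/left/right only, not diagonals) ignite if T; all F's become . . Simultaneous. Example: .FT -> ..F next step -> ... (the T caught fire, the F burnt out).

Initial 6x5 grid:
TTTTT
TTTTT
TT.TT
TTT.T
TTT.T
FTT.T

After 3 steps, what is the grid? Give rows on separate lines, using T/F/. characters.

Step 1: 2 trees catch fire, 1 burn out
  TTTTT
  TTTTT
  TT.TT
  TTT.T
  FTT.T
  .FT.T
Step 2: 3 trees catch fire, 2 burn out
  TTTTT
  TTTTT
  TT.TT
  FTT.T
  .FT.T
  ..F.T
Step 3: 3 trees catch fire, 3 burn out
  TTTTT
  TTTTT
  FT.TT
  .FT.T
  ..F.T
  ....T

TTTTT
TTTTT
FT.TT
.FT.T
..F.T
....T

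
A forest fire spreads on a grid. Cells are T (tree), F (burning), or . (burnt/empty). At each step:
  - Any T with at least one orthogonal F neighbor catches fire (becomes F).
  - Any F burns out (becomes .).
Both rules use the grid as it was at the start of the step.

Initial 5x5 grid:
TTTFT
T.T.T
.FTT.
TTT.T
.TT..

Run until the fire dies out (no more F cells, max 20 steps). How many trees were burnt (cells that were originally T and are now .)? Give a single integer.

Answer: 14

Derivation:
Step 1: +4 fires, +2 burnt (F count now 4)
Step 2: +7 fires, +4 burnt (F count now 7)
Step 3: +2 fires, +7 burnt (F count now 2)
Step 4: +1 fires, +2 burnt (F count now 1)
Step 5: +0 fires, +1 burnt (F count now 0)
Fire out after step 5
Initially T: 15, now '.': 24
Total burnt (originally-T cells now '.'): 14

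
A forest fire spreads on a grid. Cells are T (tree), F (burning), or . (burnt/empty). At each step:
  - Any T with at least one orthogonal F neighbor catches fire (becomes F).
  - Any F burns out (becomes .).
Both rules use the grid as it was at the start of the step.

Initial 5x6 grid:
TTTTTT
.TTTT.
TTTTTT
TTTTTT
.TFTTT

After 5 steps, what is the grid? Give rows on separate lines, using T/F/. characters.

Step 1: 3 trees catch fire, 1 burn out
  TTTTTT
  .TTTT.
  TTTTTT
  TTFTTT
  .F.FTT
Step 2: 4 trees catch fire, 3 burn out
  TTTTTT
  .TTTT.
  TTFTTT
  TF.FTT
  ....FT
Step 3: 6 trees catch fire, 4 burn out
  TTTTTT
  .TFTT.
  TF.FTT
  F...FT
  .....F
Step 4: 6 trees catch fire, 6 burn out
  TTFTTT
  .F.FT.
  F...FT
  .....F
  ......
Step 5: 4 trees catch fire, 6 burn out
  TF.FTT
  ....F.
  .....F
  ......
  ......

TF.FTT
....F.
.....F
......
......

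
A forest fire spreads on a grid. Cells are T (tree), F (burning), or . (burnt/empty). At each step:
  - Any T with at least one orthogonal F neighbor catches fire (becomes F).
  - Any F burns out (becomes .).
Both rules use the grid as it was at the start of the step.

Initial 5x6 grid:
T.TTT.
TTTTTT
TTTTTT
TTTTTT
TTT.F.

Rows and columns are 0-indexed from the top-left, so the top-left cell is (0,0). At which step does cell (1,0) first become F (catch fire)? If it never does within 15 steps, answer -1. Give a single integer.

Step 1: cell (1,0)='T' (+1 fires, +1 burnt)
Step 2: cell (1,0)='T' (+3 fires, +1 burnt)
Step 3: cell (1,0)='T' (+4 fires, +3 burnt)
Step 4: cell (1,0)='T' (+6 fires, +4 burnt)
Step 5: cell (1,0)='T' (+5 fires, +6 burnt)
Step 6: cell (1,0)='T' (+4 fires, +5 burnt)
Step 7: cell (1,0)='F' (+1 fires, +4 burnt)
  -> target ignites at step 7
Step 8: cell (1,0)='.' (+1 fires, +1 burnt)
Step 9: cell (1,0)='.' (+0 fires, +1 burnt)
  fire out at step 9

7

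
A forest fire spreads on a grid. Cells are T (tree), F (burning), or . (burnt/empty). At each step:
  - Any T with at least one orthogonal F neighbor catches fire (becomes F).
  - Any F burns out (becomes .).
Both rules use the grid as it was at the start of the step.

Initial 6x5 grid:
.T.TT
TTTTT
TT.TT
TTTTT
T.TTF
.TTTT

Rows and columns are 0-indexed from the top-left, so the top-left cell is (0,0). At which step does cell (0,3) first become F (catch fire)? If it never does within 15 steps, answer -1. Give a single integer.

Step 1: cell (0,3)='T' (+3 fires, +1 burnt)
Step 2: cell (0,3)='T' (+4 fires, +3 burnt)
Step 3: cell (0,3)='T' (+4 fires, +4 burnt)
Step 4: cell (0,3)='T' (+4 fires, +4 burnt)
Step 5: cell (0,3)='F' (+4 fires, +4 burnt)
  -> target ignites at step 5
Step 6: cell (0,3)='.' (+3 fires, +4 burnt)
Step 7: cell (0,3)='.' (+2 fires, +3 burnt)
Step 8: cell (0,3)='.' (+0 fires, +2 burnt)
  fire out at step 8

5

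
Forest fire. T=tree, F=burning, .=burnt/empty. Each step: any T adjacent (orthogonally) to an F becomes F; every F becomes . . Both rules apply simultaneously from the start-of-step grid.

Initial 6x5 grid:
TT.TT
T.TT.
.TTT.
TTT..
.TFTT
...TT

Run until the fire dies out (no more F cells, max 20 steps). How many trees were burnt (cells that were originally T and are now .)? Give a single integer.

Step 1: +3 fires, +1 burnt (F count now 3)
Step 2: +4 fires, +3 burnt (F count now 4)
Step 3: +5 fires, +4 burnt (F count now 5)
Step 4: +1 fires, +5 burnt (F count now 1)
Step 5: +1 fires, +1 burnt (F count now 1)
Step 6: +1 fires, +1 burnt (F count now 1)
Step 7: +0 fires, +1 burnt (F count now 0)
Fire out after step 7
Initially T: 18, now '.': 27
Total burnt (originally-T cells now '.'): 15

Answer: 15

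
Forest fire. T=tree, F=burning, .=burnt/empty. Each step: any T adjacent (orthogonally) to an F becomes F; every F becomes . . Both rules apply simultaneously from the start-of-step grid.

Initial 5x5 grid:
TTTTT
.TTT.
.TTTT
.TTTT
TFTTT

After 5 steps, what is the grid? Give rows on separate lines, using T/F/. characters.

Step 1: 3 trees catch fire, 1 burn out
  TTTTT
  .TTT.
  .TTTT
  .FTTT
  F.FTT
Step 2: 3 trees catch fire, 3 burn out
  TTTTT
  .TTT.
  .FTTT
  ..FTT
  ...FT
Step 3: 4 trees catch fire, 3 burn out
  TTTTT
  .FTT.
  ..FTT
  ...FT
  ....F
Step 4: 4 trees catch fire, 4 burn out
  TFTTT
  ..FT.
  ...FT
  ....F
  .....
Step 5: 4 trees catch fire, 4 burn out
  F.FTT
  ...F.
  ....F
  .....
  .....

F.FTT
...F.
....F
.....
.....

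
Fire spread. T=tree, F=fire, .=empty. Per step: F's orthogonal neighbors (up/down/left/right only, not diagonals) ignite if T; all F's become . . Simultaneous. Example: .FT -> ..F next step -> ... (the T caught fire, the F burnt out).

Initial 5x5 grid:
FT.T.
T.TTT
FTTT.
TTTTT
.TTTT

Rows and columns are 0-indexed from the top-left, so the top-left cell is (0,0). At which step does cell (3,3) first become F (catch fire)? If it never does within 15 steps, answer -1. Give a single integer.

Step 1: cell (3,3)='T' (+4 fires, +2 burnt)
Step 2: cell (3,3)='T' (+2 fires, +4 burnt)
Step 3: cell (3,3)='T' (+4 fires, +2 burnt)
Step 4: cell (3,3)='F' (+3 fires, +4 burnt)
  -> target ignites at step 4
Step 5: cell (3,3)='.' (+4 fires, +3 burnt)
Step 6: cell (3,3)='.' (+1 fires, +4 burnt)
Step 7: cell (3,3)='.' (+0 fires, +1 burnt)
  fire out at step 7

4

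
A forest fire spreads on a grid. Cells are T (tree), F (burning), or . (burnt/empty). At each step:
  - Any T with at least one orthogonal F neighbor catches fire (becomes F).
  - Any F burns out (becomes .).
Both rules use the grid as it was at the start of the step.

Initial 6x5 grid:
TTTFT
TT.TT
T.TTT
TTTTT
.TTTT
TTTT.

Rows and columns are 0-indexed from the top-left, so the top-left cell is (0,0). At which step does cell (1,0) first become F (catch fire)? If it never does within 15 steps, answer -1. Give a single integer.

Step 1: cell (1,0)='T' (+3 fires, +1 burnt)
Step 2: cell (1,0)='T' (+3 fires, +3 burnt)
Step 3: cell (1,0)='T' (+5 fires, +3 burnt)
Step 4: cell (1,0)='F' (+4 fires, +5 burnt)
  -> target ignites at step 4
Step 5: cell (1,0)='.' (+5 fires, +4 burnt)
Step 6: cell (1,0)='.' (+3 fires, +5 burnt)
Step 7: cell (1,0)='.' (+1 fires, +3 burnt)
Step 8: cell (1,0)='.' (+1 fires, +1 burnt)
Step 9: cell (1,0)='.' (+0 fires, +1 burnt)
  fire out at step 9

4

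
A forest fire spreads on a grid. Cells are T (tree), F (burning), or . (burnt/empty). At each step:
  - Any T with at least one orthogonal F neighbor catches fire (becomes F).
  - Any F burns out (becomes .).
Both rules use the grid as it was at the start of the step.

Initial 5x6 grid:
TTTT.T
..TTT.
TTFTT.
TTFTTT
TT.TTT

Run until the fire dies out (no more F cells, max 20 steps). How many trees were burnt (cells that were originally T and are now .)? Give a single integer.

Answer: 21

Derivation:
Step 1: +5 fires, +2 burnt (F count now 5)
Step 2: +8 fires, +5 burnt (F count now 8)
Step 3: +6 fires, +8 burnt (F count now 6)
Step 4: +2 fires, +6 burnt (F count now 2)
Step 5: +0 fires, +2 burnt (F count now 0)
Fire out after step 5
Initially T: 22, now '.': 29
Total burnt (originally-T cells now '.'): 21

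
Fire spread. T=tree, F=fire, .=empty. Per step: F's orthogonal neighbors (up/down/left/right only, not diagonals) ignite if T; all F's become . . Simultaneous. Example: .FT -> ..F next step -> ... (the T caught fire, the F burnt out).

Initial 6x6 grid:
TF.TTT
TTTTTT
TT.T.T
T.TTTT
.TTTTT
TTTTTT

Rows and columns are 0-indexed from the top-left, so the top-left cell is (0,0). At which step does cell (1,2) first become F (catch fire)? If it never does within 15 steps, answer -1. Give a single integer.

Step 1: cell (1,2)='T' (+2 fires, +1 burnt)
Step 2: cell (1,2)='F' (+3 fires, +2 burnt)
  -> target ignites at step 2
Step 3: cell (1,2)='.' (+2 fires, +3 burnt)
Step 4: cell (1,2)='.' (+4 fires, +2 burnt)
Step 5: cell (1,2)='.' (+3 fires, +4 burnt)
Step 6: cell (1,2)='.' (+5 fires, +3 burnt)
Step 7: cell (1,2)='.' (+4 fires, +5 burnt)
Step 8: cell (1,2)='.' (+4 fires, +4 burnt)
Step 9: cell (1,2)='.' (+2 fires, +4 burnt)
Step 10: cell (1,2)='.' (+1 fires, +2 burnt)
Step 11: cell (1,2)='.' (+0 fires, +1 burnt)
  fire out at step 11

2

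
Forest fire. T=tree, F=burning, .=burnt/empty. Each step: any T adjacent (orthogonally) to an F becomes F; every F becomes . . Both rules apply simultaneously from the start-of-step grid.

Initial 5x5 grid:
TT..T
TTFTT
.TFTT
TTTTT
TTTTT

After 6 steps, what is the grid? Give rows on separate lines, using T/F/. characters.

Step 1: 5 trees catch fire, 2 burn out
  TT..T
  TF.FT
  .F.FT
  TTFTT
  TTTTT
Step 2: 7 trees catch fire, 5 burn out
  TF..T
  F...F
  ....F
  TF.FT
  TTFTT
Step 3: 6 trees catch fire, 7 burn out
  F...F
  .....
  .....
  F...F
  TF.FT
Step 4: 2 trees catch fire, 6 burn out
  .....
  .....
  .....
  .....
  F...F
Step 5: 0 trees catch fire, 2 burn out
  .....
  .....
  .....
  .....
  .....
Step 6: 0 trees catch fire, 0 burn out
  .....
  .....
  .....
  .....
  .....

.....
.....
.....
.....
.....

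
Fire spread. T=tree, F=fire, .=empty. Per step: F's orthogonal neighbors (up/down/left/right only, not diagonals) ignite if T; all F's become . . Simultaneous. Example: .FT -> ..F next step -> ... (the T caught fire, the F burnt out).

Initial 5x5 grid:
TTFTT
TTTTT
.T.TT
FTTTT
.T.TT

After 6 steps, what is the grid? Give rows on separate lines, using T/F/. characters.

Step 1: 4 trees catch fire, 2 burn out
  TF.FT
  TTFTT
  .T.TT
  .FTTT
  .T.TT
Step 2: 7 trees catch fire, 4 burn out
  F...F
  TF.FT
  .F.TT
  ..FTT
  .F.TT
Step 3: 4 trees catch fire, 7 burn out
  .....
  F...F
  ...FT
  ...FT
  ...TT
Step 4: 3 trees catch fire, 4 burn out
  .....
  .....
  ....F
  ....F
  ...FT
Step 5: 1 trees catch fire, 3 burn out
  .....
  .....
  .....
  .....
  ....F
Step 6: 0 trees catch fire, 1 burn out
  .....
  .....
  .....
  .....
  .....

.....
.....
.....
.....
.....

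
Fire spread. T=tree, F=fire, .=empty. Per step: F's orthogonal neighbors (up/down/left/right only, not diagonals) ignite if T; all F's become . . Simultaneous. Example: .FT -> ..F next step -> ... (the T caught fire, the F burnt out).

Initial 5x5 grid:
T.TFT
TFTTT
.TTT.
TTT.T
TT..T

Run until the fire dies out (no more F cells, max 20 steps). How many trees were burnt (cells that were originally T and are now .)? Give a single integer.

Step 1: +6 fires, +2 burnt (F count now 6)
Step 2: +5 fires, +6 burnt (F count now 5)
Step 3: +3 fires, +5 burnt (F count now 3)
Step 4: +1 fires, +3 burnt (F count now 1)
Step 5: +0 fires, +1 burnt (F count now 0)
Fire out after step 5
Initially T: 17, now '.': 23
Total burnt (originally-T cells now '.'): 15

Answer: 15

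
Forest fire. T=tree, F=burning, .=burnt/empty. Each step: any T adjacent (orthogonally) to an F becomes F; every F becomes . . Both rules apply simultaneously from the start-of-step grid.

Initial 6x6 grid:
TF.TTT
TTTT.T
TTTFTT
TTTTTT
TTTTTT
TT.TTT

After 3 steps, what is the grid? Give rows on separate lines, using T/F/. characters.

Step 1: 6 trees catch fire, 2 burn out
  F..TTT
  TFTF.T
  TTF.FT
  TTTFTT
  TTTTTT
  TT.TTT
Step 2: 8 trees catch fire, 6 burn out
  ...FTT
  F.F..T
  TF...F
  TTF.FT
  TTTFTT
  TT.TTT
Step 3: 8 trees catch fire, 8 burn out
  ....FT
  .....F
  F.....
  TF...F
  TTF.FT
  TT.FTT

....FT
.....F
F.....
TF...F
TTF.FT
TT.FTT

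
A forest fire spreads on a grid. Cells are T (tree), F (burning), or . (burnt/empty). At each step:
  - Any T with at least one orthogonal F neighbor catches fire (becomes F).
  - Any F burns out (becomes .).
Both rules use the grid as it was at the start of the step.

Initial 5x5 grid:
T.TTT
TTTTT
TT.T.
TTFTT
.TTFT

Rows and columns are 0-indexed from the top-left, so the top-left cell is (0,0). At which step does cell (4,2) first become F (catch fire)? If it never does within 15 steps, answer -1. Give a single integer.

Step 1: cell (4,2)='F' (+4 fires, +2 burnt)
  -> target ignites at step 1
Step 2: cell (4,2)='.' (+5 fires, +4 burnt)
Step 3: cell (4,2)='.' (+3 fires, +5 burnt)
Step 4: cell (4,2)='.' (+4 fires, +3 burnt)
Step 5: cell (4,2)='.' (+3 fires, +4 burnt)
Step 6: cell (4,2)='.' (+0 fires, +3 burnt)
  fire out at step 6

1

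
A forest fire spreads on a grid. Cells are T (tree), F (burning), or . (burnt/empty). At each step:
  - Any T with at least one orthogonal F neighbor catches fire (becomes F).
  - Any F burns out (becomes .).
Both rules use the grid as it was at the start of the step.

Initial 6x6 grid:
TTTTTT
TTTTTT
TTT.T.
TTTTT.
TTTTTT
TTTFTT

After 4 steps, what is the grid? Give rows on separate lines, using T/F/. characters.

Step 1: 3 trees catch fire, 1 burn out
  TTTTTT
  TTTTTT
  TTT.T.
  TTTTT.
  TTTFTT
  TTF.FT
Step 2: 5 trees catch fire, 3 burn out
  TTTTTT
  TTTTTT
  TTT.T.
  TTTFT.
  TTF.FT
  TF...F
Step 3: 5 trees catch fire, 5 burn out
  TTTTTT
  TTTTTT
  TTT.T.
  TTF.F.
  TF...F
  F.....
Step 4: 4 trees catch fire, 5 burn out
  TTTTTT
  TTTTTT
  TTF.F.
  TF....
  F.....
  ......

TTTTTT
TTTTTT
TTF.F.
TF....
F.....
......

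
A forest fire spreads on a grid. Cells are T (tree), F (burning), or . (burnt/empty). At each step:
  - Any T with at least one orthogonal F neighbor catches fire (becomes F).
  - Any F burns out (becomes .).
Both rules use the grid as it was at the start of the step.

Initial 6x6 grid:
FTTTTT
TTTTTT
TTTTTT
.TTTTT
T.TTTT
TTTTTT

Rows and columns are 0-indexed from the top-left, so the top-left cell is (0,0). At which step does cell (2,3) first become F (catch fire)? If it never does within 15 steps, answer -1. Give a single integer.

Step 1: cell (2,3)='T' (+2 fires, +1 burnt)
Step 2: cell (2,3)='T' (+3 fires, +2 burnt)
Step 3: cell (2,3)='T' (+3 fires, +3 burnt)
Step 4: cell (2,3)='T' (+4 fires, +3 burnt)
Step 5: cell (2,3)='F' (+4 fires, +4 burnt)
  -> target ignites at step 5
Step 6: cell (2,3)='.' (+4 fires, +4 burnt)
Step 7: cell (2,3)='.' (+4 fires, +4 burnt)
Step 8: cell (2,3)='.' (+4 fires, +4 burnt)
Step 9: cell (2,3)='.' (+3 fires, +4 burnt)
Step 10: cell (2,3)='.' (+2 fires, +3 burnt)
Step 11: cell (2,3)='.' (+0 fires, +2 burnt)
  fire out at step 11

5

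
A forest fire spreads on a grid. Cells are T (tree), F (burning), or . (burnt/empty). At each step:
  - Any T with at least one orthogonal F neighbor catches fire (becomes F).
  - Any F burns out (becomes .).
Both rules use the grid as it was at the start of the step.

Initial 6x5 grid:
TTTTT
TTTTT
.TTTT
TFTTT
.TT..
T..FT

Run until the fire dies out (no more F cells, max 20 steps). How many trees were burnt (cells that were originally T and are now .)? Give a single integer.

Step 1: +5 fires, +2 burnt (F count now 5)
Step 2: +4 fires, +5 burnt (F count now 4)
Step 3: +5 fires, +4 burnt (F count now 5)
Step 4: +4 fires, +5 burnt (F count now 4)
Step 5: +2 fires, +4 burnt (F count now 2)
Step 6: +1 fires, +2 burnt (F count now 1)
Step 7: +0 fires, +1 burnt (F count now 0)
Fire out after step 7
Initially T: 22, now '.': 29
Total burnt (originally-T cells now '.'): 21

Answer: 21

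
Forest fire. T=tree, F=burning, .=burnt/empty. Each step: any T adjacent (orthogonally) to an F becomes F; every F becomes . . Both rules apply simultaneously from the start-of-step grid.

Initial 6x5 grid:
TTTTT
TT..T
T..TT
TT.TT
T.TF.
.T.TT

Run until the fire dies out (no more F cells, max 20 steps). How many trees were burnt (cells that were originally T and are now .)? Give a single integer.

Answer: 19

Derivation:
Step 1: +3 fires, +1 burnt (F count now 3)
Step 2: +3 fires, +3 burnt (F count now 3)
Step 3: +1 fires, +3 burnt (F count now 1)
Step 4: +1 fires, +1 burnt (F count now 1)
Step 5: +1 fires, +1 burnt (F count now 1)
Step 6: +1 fires, +1 burnt (F count now 1)
Step 7: +1 fires, +1 burnt (F count now 1)
Step 8: +1 fires, +1 burnt (F count now 1)
Step 9: +2 fires, +1 burnt (F count now 2)
Step 10: +1 fires, +2 burnt (F count now 1)
Step 11: +1 fires, +1 burnt (F count now 1)
Step 12: +1 fires, +1 burnt (F count now 1)
Step 13: +2 fires, +1 burnt (F count now 2)
Step 14: +0 fires, +2 burnt (F count now 0)
Fire out after step 14
Initially T: 20, now '.': 29
Total burnt (originally-T cells now '.'): 19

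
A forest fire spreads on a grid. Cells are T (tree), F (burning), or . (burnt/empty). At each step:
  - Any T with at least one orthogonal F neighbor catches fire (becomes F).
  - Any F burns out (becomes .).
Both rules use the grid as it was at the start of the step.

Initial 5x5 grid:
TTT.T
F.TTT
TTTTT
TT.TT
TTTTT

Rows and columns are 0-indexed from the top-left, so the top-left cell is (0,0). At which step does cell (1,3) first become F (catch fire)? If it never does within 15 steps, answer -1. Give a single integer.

Step 1: cell (1,3)='T' (+2 fires, +1 burnt)
Step 2: cell (1,3)='T' (+3 fires, +2 burnt)
Step 3: cell (1,3)='T' (+4 fires, +3 burnt)
Step 4: cell (1,3)='T' (+3 fires, +4 burnt)
Step 5: cell (1,3)='F' (+4 fires, +3 burnt)
  -> target ignites at step 5
Step 6: cell (1,3)='.' (+3 fires, +4 burnt)
Step 7: cell (1,3)='.' (+2 fires, +3 burnt)
Step 8: cell (1,3)='.' (+0 fires, +2 burnt)
  fire out at step 8

5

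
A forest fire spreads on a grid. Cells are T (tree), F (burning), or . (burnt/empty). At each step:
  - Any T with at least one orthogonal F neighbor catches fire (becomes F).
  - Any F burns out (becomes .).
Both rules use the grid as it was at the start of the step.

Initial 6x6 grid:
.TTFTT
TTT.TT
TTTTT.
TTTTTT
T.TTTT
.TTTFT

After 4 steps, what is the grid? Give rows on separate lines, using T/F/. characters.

Step 1: 5 trees catch fire, 2 burn out
  .TF.FT
  TTT.TT
  TTTTT.
  TTTTTT
  T.TTFT
  .TTF.F
Step 2: 8 trees catch fire, 5 burn out
  .F...F
  TTF.FT
  TTTTT.
  TTTTFT
  T.TF.F
  .TF...
Step 3: 8 trees catch fire, 8 burn out
  ......
  TF...F
  TTFTF.
  TTTF.F
  T.F...
  .F....
Step 4: 4 trees catch fire, 8 burn out
  ......
  F.....
  TF.F..
  TTF...
  T.....
  ......

......
F.....
TF.F..
TTF...
T.....
......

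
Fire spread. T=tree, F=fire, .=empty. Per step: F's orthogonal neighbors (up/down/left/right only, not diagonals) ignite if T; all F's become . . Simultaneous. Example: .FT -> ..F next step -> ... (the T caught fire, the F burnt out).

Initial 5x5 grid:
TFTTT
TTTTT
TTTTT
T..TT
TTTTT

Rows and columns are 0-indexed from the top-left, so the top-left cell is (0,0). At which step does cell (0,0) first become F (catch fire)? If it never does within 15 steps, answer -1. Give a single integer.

Step 1: cell (0,0)='F' (+3 fires, +1 burnt)
  -> target ignites at step 1
Step 2: cell (0,0)='.' (+4 fires, +3 burnt)
Step 3: cell (0,0)='.' (+4 fires, +4 burnt)
Step 4: cell (0,0)='.' (+3 fires, +4 burnt)
Step 5: cell (0,0)='.' (+3 fires, +3 burnt)
Step 6: cell (0,0)='.' (+3 fires, +3 burnt)
Step 7: cell (0,0)='.' (+2 fires, +3 burnt)
Step 8: cell (0,0)='.' (+0 fires, +2 burnt)
  fire out at step 8

1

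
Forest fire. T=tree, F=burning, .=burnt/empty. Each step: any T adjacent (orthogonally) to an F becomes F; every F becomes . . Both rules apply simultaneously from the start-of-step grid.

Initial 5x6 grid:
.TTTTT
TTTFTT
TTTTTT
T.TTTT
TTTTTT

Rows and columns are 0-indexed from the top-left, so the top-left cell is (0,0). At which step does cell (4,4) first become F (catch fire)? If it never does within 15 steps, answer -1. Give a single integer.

Step 1: cell (4,4)='T' (+4 fires, +1 burnt)
Step 2: cell (4,4)='T' (+7 fires, +4 burnt)
Step 3: cell (4,4)='T' (+8 fires, +7 burnt)
Step 4: cell (4,4)='F' (+4 fires, +8 burnt)
  -> target ignites at step 4
Step 5: cell (4,4)='.' (+3 fires, +4 burnt)
Step 6: cell (4,4)='.' (+1 fires, +3 burnt)
Step 7: cell (4,4)='.' (+0 fires, +1 burnt)
  fire out at step 7

4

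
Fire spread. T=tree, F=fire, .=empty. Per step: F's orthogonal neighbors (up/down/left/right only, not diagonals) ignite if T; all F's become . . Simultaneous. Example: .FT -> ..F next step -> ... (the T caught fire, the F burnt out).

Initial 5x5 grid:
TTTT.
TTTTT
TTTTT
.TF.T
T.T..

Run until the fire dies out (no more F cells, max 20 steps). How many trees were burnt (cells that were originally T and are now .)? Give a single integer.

Answer: 17

Derivation:
Step 1: +3 fires, +1 burnt (F count now 3)
Step 2: +3 fires, +3 burnt (F count now 3)
Step 3: +5 fires, +3 burnt (F count now 5)
Step 4: +5 fires, +5 burnt (F count now 5)
Step 5: +1 fires, +5 burnt (F count now 1)
Step 6: +0 fires, +1 burnt (F count now 0)
Fire out after step 6
Initially T: 18, now '.': 24
Total burnt (originally-T cells now '.'): 17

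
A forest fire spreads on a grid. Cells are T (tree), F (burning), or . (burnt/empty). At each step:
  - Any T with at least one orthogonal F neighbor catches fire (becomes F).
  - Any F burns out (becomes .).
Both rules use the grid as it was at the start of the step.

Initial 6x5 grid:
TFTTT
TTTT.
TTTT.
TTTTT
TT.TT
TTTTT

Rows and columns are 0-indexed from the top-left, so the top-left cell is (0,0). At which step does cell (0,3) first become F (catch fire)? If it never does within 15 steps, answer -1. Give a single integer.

Step 1: cell (0,3)='T' (+3 fires, +1 burnt)
Step 2: cell (0,3)='F' (+4 fires, +3 burnt)
  -> target ignites at step 2
Step 3: cell (0,3)='.' (+5 fires, +4 burnt)
Step 4: cell (0,3)='.' (+4 fires, +5 burnt)
Step 5: cell (0,3)='.' (+3 fires, +4 burnt)
Step 6: cell (0,3)='.' (+4 fires, +3 burnt)
Step 7: cell (0,3)='.' (+2 fires, +4 burnt)
Step 8: cell (0,3)='.' (+1 fires, +2 burnt)
Step 9: cell (0,3)='.' (+0 fires, +1 burnt)
  fire out at step 9

2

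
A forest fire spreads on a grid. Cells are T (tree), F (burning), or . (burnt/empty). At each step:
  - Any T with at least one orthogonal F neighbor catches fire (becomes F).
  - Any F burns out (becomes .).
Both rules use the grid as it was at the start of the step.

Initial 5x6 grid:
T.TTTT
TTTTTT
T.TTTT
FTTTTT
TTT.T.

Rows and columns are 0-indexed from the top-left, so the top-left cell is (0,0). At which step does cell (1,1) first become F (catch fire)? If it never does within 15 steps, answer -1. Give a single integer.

Step 1: cell (1,1)='T' (+3 fires, +1 burnt)
Step 2: cell (1,1)='T' (+3 fires, +3 burnt)
Step 3: cell (1,1)='F' (+5 fires, +3 burnt)
  -> target ignites at step 3
Step 4: cell (1,1)='.' (+3 fires, +5 burnt)
Step 5: cell (1,1)='.' (+5 fires, +3 burnt)
Step 6: cell (1,1)='.' (+3 fires, +5 burnt)
Step 7: cell (1,1)='.' (+2 fires, +3 burnt)
Step 8: cell (1,1)='.' (+1 fires, +2 burnt)
Step 9: cell (1,1)='.' (+0 fires, +1 burnt)
  fire out at step 9

3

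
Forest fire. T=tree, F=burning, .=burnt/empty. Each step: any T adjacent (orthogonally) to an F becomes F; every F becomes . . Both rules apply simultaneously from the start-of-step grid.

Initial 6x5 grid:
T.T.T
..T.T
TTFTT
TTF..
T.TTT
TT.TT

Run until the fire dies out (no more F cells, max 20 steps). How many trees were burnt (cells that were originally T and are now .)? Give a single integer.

Answer: 18

Derivation:
Step 1: +5 fires, +2 burnt (F count now 5)
Step 2: +5 fires, +5 burnt (F count now 5)
Step 3: +4 fires, +5 burnt (F count now 4)
Step 4: +3 fires, +4 burnt (F count now 3)
Step 5: +1 fires, +3 burnt (F count now 1)
Step 6: +0 fires, +1 burnt (F count now 0)
Fire out after step 6
Initially T: 19, now '.': 29
Total burnt (originally-T cells now '.'): 18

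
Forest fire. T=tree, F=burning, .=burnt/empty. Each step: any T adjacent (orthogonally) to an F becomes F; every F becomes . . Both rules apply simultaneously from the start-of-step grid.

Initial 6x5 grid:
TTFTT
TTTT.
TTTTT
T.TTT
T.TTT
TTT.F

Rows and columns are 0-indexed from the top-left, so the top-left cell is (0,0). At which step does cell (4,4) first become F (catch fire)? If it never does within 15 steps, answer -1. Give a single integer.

Step 1: cell (4,4)='F' (+4 fires, +2 burnt)
  -> target ignites at step 1
Step 2: cell (4,4)='.' (+7 fires, +4 burnt)
Step 3: cell (4,4)='.' (+7 fires, +7 burnt)
Step 4: cell (4,4)='.' (+2 fires, +7 burnt)
Step 5: cell (4,4)='.' (+2 fires, +2 burnt)
Step 6: cell (4,4)='.' (+2 fires, +2 burnt)
Step 7: cell (4,4)='.' (+0 fires, +2 burnt)
  fire out at step 7

1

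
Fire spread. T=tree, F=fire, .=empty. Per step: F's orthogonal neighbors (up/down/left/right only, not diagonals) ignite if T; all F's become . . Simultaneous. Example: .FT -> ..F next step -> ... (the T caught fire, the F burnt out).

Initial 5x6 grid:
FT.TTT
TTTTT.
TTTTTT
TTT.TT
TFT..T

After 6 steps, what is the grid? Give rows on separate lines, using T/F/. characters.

Step 1: 5 trees catch fire, 2 burn out
  .F.TTT
  FTTTT.
  TTTTTT
  TFT.TT
  F.F..T
Step 2: 5 trees catch fire, 5 burn out
  ...TTT
  .FTTT.
  FFTTTT
  F.F.TT
  .....T
Step 3: 2 trees catch fire, 5 burn out
  ...TTT
  ..FTT.
  ..FTTT
  ....TT
  .....T
Step 4: 2 trees catch fire, 2 burn out
  ...TTT
  ...FT.
  ...FTT
  ....TT
  .....T
Step 5: 3 trees catch fire, 2 burn out
  ...FTT
  ....F.
  ....FT
  ....TT
  .....T
Step 6: 3 trees catch fire, 3 burn out
  ....FT
  ......
  .....F
  ....FT
  .....T

....FT
......
.....F
....FT
.....T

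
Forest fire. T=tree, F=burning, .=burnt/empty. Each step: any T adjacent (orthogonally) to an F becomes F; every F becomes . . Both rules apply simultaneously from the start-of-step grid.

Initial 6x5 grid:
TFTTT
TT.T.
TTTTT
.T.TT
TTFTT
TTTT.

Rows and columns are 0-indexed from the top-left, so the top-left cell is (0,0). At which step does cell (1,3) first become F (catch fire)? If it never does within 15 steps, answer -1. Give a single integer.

Step 1: cell (1,3)='T' (+6 fires, +2 burnt)
Step 2: cell (1,3)='T' (+9 fires, +6 burnt)
Step 3: cell (1,3)='F' (+7 fires, +9 burnt)
  -> target ignites at step 3
Step 4: cell (1,3)='.' (+1 fires, +7 burnt)
Step 5: cell (1,3)='.' (+0 fires, +1 burnt)
  fire out at step 5

3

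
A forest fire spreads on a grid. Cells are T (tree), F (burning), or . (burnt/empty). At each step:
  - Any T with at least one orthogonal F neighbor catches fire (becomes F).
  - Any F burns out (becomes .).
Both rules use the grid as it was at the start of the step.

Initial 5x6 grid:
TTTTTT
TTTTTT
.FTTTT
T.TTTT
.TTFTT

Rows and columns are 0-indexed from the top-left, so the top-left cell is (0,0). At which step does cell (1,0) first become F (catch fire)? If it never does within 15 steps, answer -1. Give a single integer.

Step 1: cell (1,0)='T' (+5 fires, +2 burnt)
Step 2: cell (1,0)='F' (+8 fires, +5 burnt)
  -> target ignites at step 2
Step 3: cell (1,0)='.' (+5 fires, +8 burnt)
Step 4: cell (1,0)='.' (+3 fires, +5 burnt)
Step 5: cell (1,0)='.' (+2 fires, +3 burnt)
Step 6: cell (1,0)='.' (+1 fires, +2 burnt)
Step 7: cell (1,0)='.' (+0 fires, +1 burnt)
  fire out at step 7

2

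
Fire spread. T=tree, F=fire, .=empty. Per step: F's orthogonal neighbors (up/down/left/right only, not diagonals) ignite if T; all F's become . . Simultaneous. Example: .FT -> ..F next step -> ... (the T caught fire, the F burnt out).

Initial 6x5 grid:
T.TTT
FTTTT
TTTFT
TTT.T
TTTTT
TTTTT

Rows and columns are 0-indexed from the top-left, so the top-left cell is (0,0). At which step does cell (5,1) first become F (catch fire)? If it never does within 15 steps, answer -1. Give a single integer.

Step 1: cell (5,1)='T' (+6 fires, +2 burnt)
Step 2: cell (5,1)='T' (+7 fires, +6 burnt)
Step 3: cell (5,1)='T' (+6 fires, +7 burnt)
Step 4: cell (5,1)='T' (+5 fires, +6 burnt)
Step 5: cell (5,1)='F' (+2 fires, +5 burnt)
  -> target ignites at step 5
Step 6: cell (5,1)='.' (+0 fires, +2 burnt)
  fire out at step 6

5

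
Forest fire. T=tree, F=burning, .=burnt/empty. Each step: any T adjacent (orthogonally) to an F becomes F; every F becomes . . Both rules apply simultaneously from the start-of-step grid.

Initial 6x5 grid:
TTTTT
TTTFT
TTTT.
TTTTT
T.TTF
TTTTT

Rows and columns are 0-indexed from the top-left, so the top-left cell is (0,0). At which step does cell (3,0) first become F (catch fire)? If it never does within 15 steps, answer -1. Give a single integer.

Step 1: cell (3,0)='T' (+7 fires, +2 burnt)
Step 2: cell (3,0)='T' (+7 fires, +7 burnt)
Step 3: cell (3,0)='T' (+5 fires, +7 burnt)
Step 4: cell (3,0)='T' (+4 fires, +5 burnt)
Step 5: cell (3,0)='F' (+2 fires, +4 burnt)
  -> target ignites at step 5
Step 6: cell (3,0)='.' (+1 fires, +2 burnt)
Step 7: cell (3,0)='.' (+0 fires, +1 burnt)
  fire out at step 7

5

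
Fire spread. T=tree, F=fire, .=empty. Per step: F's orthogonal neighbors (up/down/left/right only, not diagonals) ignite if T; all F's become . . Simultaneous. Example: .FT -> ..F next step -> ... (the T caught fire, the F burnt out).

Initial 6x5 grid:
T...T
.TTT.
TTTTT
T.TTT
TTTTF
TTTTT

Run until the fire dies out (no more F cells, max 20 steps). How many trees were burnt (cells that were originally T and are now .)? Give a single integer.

Step 1: +3 fires, +1 burnt (F count now 3)
Step 2: +4 fires, +3 burnt (F count now 4)
Step 3: +4 fires, +4 burnt (F count now 4)
Step 4: +4 fires, +4 burnt (F count now 4)
Step 5: +4 fires, +4 burnt (F count now 4)
Step 6: +2 fires, +4 burnt (F count now 2)
Step 7: +0 fires, +2 burnt (F count now 0)
Fire out after step 7
Initially T: 23, now '.': 28
Total burnt (originally-T cells now '.'): 21

Answer: 21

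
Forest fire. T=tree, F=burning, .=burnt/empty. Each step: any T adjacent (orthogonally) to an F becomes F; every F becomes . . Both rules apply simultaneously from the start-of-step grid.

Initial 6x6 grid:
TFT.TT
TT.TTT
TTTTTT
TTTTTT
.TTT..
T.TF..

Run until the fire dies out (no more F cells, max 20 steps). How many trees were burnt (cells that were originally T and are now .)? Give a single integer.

Step 1: +5 fires, +2 burnt (F count now 5)
Step 2: +4 fires, +5 burnt (F count now 4)
Step 3: +7 fires, +4 burnt (F count now 7)
Step 4: +4 fires, +7 burnt (F count now 4)
Step 5: +2 fires, +4 burnt (F count now 2)
Step 6: +2 fires, +2 burnt (F count now 2)
Step 7: +1 fires, +2 burnt (F count now 1)
Step 8: +0 fires, +1 burnt (F count now 0)
Fire out after step 8
Initially T: 26, now '.': 35
Total burnt (originally-T cells now '.'): 25

Answer: 25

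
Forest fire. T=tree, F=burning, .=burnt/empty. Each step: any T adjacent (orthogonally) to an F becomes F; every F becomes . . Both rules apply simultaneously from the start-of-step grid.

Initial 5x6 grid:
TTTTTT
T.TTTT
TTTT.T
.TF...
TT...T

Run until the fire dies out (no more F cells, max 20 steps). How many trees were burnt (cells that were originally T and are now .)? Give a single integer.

Answer: 19

Derivation:
Step 1: +2 fires, +1 burnt (F count now 2)
Step 2: +4 fires, +2 burnt (F count now 4)
Step 3: +4 fires, +4 burnt (F count now 4)
Step 4: +4 fires, +4 burnt (F count now 4)
Step 5: +3 fires, +4 burnt (F count now 3)
Step 6: +2 fires, +3 burnt (F count now 2)
Step 7: +0 fires, +2 burnt (F count now 0)
Fire out after step 7
Initially T: 20, now '.': 29
Total burnt (originally-T cells now '.'): 19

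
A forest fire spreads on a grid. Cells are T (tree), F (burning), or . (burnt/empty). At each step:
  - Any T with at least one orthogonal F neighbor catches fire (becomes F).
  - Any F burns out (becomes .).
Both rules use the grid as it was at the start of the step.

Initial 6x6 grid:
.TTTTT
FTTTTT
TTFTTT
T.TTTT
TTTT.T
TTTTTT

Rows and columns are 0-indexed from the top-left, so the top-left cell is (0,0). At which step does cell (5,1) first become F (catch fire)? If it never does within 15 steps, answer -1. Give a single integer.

Step 1: cell (5,1)='T' (+6 fires, +2 burnt)
Step 2: cell (5,1)='T' (+7 fires, +6 burnt)
Step 3: cell (5,1)='T' (+8 fires, +7 burnt)
Step 4: cell (5,1)='F' (+6 fires, +8 burnt)
  -> target ignites at step 4
Step 5: cell (5,1)='.' (+3 fires, +6 burnt)
Step 6: cell (5,1)='.' (+1 fires, +3 burnt)
Step 7: cell (5,1)='.' (+0 fires, +1 burnt)
  fire out at step 7

4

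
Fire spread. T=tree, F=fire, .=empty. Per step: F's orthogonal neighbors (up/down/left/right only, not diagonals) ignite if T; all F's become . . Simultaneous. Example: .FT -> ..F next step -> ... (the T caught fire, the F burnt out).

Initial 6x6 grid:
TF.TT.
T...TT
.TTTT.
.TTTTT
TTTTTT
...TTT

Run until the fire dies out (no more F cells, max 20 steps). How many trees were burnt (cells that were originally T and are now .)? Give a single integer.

Step 1: +1 fires, +1 burnt (F count now 1)
Step 2: +1 fires, +1 burnt (F count now 1)
Step 3: +0 fires, +1 burnt (F count now 0)
Fire out after step 3
Initially T: 24, now '.': 14
Total burnt (originally-T cells now '.'): 2

Answer: 2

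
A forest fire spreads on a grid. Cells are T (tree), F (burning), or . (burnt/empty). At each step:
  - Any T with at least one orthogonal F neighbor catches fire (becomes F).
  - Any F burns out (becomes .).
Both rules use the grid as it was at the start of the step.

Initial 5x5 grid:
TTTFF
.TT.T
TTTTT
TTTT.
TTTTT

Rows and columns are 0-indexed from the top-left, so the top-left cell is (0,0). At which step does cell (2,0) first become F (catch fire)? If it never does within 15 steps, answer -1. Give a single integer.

Step 1: cell (2,0)='T' (+2 fires, +2 burnt)
Step 2: cell (2,0)='T' (+3 fires, +2 burnt)
Step 3: cell (2,0)='T' (+4 fires, +3 burnt)
Step 4: cell (2,0)='T' (+3 fires, +4 burnt)
Step 5: cell (2,0)='F' (+4 fires, +3 burnt)
  -> target ignites at step 5
Step 6: cell (2,0)='.' (+3 fires, +4 burnt)
Step 7: cell (2,0)='.' (+1 fires, +3 burnt)
Step 8: cell (2,0)='.' (+0 fires, +1 burnt)
  fire out at step 8

5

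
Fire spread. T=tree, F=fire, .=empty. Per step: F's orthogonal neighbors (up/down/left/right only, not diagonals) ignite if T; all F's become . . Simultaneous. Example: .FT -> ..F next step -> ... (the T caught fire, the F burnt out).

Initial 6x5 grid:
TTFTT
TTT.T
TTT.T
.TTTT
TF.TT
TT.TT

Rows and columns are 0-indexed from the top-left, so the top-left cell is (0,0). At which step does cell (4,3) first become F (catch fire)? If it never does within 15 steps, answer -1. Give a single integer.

Step 1: cell (4,3)='T' (+6 fires, +2 burnt)
Step 2: cell (4,3)='T' (+7 fires, +6 burnt)
Step 3: cell (4,3)='T' (+4 fires, +7 burnt)
Step 4: cell (4,3)='F' (+3 fires, +4 burnt)
  -> target ignites at step 4
Step 5: cell (4,3)='.' (+2 fires, +3 burnt)
Step 6: cell (4,3)='.' (+1 fires, +2 burnt)
Step 7: cell (4,3)='.' (+0 fires, +1 burnt)
  fire out at step 7

4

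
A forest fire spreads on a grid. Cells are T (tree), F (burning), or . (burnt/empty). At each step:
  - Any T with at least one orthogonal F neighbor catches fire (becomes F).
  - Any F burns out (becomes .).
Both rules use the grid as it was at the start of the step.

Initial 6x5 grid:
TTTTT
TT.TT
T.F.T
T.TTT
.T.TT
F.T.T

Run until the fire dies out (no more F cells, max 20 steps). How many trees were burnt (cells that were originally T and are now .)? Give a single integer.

Step 1: +1 fires, +2 burnt (F count now 1)
Step 2: +1 fires, +1 burnt (F count now 1)
Step 3: +2 fires, +1 burnt (F count now 2)
Step 4: +2 fires, +2 burnt (F count now 2)
Step 5: +2 fires, +2 burnt (F count now 2)
Step 6: +2 fires, +2 burnt (F count now 2)
Step 7: +1 fires, +2 burnt (F count now 1)
Step 8: +1 fires, +1 burnt (F count now 1)
Step 9: +1 fires, +1 burnt (F count now 1)
Step 10: +2 fires, +1 burnt (F count now 2)
Step 11: +1 fires, +2 burnt (F count now 1)
Step 12: +1 fires, +1 burnt (F count now 1)
Step 13: +1 fires, +1 burnt (F count now 1)
Step 14: +0 fires, +1 burnt (F count now 0)
Fire out after step 14
Initially T: 20, now '.': 28
Total burnt (originally-T cells now '.'): 18

Answer: 18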